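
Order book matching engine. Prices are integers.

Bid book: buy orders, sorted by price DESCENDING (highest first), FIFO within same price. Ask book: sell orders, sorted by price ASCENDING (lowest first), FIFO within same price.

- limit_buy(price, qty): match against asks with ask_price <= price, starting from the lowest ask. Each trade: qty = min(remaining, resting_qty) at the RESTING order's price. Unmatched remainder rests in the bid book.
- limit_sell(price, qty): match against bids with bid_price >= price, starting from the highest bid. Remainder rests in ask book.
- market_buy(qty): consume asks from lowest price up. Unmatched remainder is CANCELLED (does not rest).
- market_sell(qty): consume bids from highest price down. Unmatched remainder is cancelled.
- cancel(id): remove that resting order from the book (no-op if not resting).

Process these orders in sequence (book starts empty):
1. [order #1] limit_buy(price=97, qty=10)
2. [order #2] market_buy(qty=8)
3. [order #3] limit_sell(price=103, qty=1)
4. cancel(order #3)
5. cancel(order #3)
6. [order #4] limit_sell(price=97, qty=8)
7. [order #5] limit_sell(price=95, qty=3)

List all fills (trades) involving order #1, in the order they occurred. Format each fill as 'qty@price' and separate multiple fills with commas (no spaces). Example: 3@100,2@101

Answer: 8@97,2@97

Derivation:
After op 1 [order #1] limit_buy(price=97, qty=10): fills=none; bids=[#1:10@97] asks=[-]
After op 2 [order #2] market_buy(qty=8): fills=none; bids=[#1:10@97] asks=[-]
After op 3 [order #3] limit_sell(price=103, qty=1): fills=none; bids=[#1:10@97] asks=[#3:1@103]
After op 4 cancel(order #3): fills=none; bids=[#1:10@97] asks=[-]
After op 5 cancel(order #3): fills=none; bids=[#1:10@97] asks=[-]
After op 6 [order #4] limit_sell(price=97, qty=8): fills=#1x#4:8@97; bids=[#1:2@97] asks=[-]
After op 7 [order #5] limit_sell(price=95, qty=3): fills=#1x#5:2@97; bids=[-] asks=[#5:1@95]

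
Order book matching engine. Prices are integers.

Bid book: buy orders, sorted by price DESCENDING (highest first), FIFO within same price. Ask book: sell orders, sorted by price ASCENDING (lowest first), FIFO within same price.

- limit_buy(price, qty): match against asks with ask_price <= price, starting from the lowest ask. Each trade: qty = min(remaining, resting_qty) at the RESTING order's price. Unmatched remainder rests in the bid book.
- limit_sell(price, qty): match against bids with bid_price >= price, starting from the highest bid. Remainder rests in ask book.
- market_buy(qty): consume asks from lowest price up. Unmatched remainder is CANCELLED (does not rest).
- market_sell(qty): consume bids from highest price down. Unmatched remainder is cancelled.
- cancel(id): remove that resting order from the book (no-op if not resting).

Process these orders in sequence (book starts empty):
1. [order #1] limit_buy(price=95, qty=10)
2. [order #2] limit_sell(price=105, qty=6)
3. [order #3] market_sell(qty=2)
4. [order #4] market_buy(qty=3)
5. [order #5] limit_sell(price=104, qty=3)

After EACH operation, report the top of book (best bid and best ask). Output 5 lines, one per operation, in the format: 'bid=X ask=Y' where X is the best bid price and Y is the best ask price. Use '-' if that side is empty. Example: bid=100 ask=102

After op 1 [order #1] limit_buy(price=95, qty=10): fills=none; bids=[#1:10@95] asks=[-]
After op 2 [order #2] limit_sell(price=105, qty=6): fills=none; bids=[#1:10@95] asks=[#2:6@105]
After op 3 [order #3] market_sell(qty=2): fills=#1x#3:2@95; bids=[#1:8@95] asks=[#2:6@105]
After op 4 [order #4] market_buy(qty=3): fills=#4x#2:3@105; bids=[#1:8@95] asks=[#2:3@105]
After op 5 [order #5] limit_sell(price=104, qty=3): fills=none; bids=[#1:8@95] asks=[#5:3@104 #2:3@105]

Answer: bid=95 ask=-
bid=95 ask=105
bid=95 ask=105
bid=95 ask=105
bid=95 ask=104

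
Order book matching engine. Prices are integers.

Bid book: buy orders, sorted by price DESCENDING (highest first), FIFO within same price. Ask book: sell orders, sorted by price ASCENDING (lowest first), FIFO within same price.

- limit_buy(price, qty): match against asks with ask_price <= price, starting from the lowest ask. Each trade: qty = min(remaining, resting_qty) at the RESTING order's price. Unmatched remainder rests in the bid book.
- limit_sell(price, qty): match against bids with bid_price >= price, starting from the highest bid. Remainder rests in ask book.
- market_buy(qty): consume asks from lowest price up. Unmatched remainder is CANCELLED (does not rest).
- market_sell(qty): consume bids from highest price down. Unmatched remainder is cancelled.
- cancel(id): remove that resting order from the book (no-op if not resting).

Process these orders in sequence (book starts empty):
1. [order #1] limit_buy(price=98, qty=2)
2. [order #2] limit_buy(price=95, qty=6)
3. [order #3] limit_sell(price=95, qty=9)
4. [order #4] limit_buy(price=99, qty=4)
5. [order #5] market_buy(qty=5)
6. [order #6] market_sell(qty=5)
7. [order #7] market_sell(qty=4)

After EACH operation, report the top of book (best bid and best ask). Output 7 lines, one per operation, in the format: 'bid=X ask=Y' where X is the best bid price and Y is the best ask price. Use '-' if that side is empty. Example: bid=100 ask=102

After op 1 [order #1] limit_buy(price=98, qty=2): fills=none; bids=[#1:2@98] asks=[-]
After op 2 [order #2] limit_buy(price=95, qty=6): fills=none; bids=[#1:2@98 #2:6@95] asks=[-]
After op 3 [order #3] limit_sell(price=95, qty=9): fills=#1x#3:2@98 #2x#3:6@95; bids=[-] asks=[#3:1@95]
After op 4 [order #4] limit_buy(price=99, qty=4): fills=#4x#3:1@95; bids=[#4:3@99] asks=[-]
After op 5 [order #5] market_buy(qty=5): fills=none; bids=[#4:3@99] asks=[-]
After op 6 [order #6] market_sell(qty=5): fills=#4x#6:3@99; bids=[-] asks=[-]
After op 7 [order #7] market_sell(qty=4): fills=none; bids=[-] asks=[-]

Answer: bid=98 ask=-
bid=98 ask=-
bid=- ask=95
bid=99 ask=-
bid=99 ask=-
bid=- ask=-
bid=- ask=-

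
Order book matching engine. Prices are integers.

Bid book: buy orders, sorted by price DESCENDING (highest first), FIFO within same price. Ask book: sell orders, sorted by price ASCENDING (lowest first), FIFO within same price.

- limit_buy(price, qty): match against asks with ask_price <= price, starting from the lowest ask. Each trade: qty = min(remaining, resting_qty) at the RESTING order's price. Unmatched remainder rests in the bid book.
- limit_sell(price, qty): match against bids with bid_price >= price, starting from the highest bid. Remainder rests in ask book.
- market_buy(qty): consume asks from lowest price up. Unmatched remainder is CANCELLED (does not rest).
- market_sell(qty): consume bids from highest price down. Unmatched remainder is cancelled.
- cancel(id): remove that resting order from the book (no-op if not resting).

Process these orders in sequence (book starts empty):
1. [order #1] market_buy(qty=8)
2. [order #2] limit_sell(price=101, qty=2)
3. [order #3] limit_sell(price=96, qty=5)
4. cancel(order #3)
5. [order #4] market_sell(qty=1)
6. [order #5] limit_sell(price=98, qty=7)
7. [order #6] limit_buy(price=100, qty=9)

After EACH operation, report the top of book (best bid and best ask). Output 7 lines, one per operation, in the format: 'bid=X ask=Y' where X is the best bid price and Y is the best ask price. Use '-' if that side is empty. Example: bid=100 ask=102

After op 1 [order #1] market_buy(qty=8): fills=none; bids=[-] asks=[-]
After op 2 [order #2] limit_sell(price=101, qty=2): fills=none; bids=[-] asks=[#2:2@101]
After op 3 [order #3] limit_sell(price=96, qty=5): fills=none; bids=[-] asks=[#3:5@96 #2:2@101]
After op 4 cancel(order #3): fills=none; bids=[-] asks=[#2:2@101]
After op 5 [order #4] market_sell(qty=1): fills=none; bids=[-] asks=[#2:2@101]
After op 6 [order #5] limit_sell(price=98, qty=7): fills=none; bids=[-] asks=[#5:7@98 #2:2@101]
After op 7 [order #6] limit_buy(price=100, qty=9): fills=#6x#5:7@98; bids=[#6:2@100] asks=[#2:2@101]

Answer: bid=- ask=-
bid=- ask=101
bid=- ask=96
bid=- ask=101
bid=- ask=101
bid=- ask=98
bid=100 ask=101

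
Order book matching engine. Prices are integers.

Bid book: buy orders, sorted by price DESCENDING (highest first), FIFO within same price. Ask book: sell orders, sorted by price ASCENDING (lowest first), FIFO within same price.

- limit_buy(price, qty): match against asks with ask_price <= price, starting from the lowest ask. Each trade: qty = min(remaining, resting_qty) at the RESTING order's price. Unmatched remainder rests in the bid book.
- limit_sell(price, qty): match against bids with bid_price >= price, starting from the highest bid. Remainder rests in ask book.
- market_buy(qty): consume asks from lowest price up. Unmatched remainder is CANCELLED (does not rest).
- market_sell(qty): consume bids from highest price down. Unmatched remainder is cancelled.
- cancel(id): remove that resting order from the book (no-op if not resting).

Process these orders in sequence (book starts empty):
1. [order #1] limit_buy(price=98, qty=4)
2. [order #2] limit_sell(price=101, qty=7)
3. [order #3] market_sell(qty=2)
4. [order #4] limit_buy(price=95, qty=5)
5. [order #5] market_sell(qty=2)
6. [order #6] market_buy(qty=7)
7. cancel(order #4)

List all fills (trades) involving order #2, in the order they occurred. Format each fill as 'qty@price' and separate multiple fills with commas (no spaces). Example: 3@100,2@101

Answer: 7@101

Derivation:
After op 1 [order #1] limit_buy(price=98, qty=4): fills=none; bids=[#1:4@98] asks=[-]
After op 2 [order #2] limit_sell(price=101, qty=7): fills=none; bids=[#1:4@98] asks=[#2:7@101]
After op 3 [order #3] market_sell(qty=2): fills=#1x#3:2@98; bids=[#1:2@98] asks=[#2:7@101]
After op 4 [order #4] limit_buy(price=95, qty=5): fills=none; bids=[#1:2@98 #4:5@95] asks=[#2:7@101]
After op 5 [order #5] market_sell(qty=2): fills=#1x#5:2@98; bids=[#4:5@95] asks=[#2:7@101]
After op 6 [order #6] market_buy(qty=7): fills=#6x#2:7@101; bids=[#4:5@95] asks=[-]
After op 7 cancel(order #4): fills=none; bids=[-] asks=[-]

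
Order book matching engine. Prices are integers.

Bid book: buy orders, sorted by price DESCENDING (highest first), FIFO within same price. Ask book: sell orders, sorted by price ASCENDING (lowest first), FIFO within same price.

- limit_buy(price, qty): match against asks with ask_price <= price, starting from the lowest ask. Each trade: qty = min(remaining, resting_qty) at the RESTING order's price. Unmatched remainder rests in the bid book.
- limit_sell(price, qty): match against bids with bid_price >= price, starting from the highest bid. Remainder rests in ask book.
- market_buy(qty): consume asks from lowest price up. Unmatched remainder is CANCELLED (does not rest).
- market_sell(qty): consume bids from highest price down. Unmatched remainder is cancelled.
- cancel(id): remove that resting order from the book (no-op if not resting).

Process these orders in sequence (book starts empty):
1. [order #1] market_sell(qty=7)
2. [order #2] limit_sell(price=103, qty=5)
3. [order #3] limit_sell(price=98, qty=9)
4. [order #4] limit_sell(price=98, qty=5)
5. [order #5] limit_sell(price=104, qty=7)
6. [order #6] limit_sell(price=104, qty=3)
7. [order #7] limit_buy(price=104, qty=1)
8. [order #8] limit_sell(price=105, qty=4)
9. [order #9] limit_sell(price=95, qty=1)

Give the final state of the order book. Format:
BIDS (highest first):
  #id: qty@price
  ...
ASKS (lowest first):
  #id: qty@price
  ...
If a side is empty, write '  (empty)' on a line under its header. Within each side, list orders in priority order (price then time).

Answer: BIDS (highest first):
  (empty)
ASKS (lowest first):
  #9: 1@95
  #3: 8@98
  #4: 5@98
  #2: 5@103
  #5: 7@104
  #6: 3@104
  #8: 4@105

Derivation:
After op 1 [order #1] market_sell(qty=7): fills=none; bids=[-] asks=[-]
After op 2 [order #2] limit_sell(price=103, qty=5): fills=none; bids=[-] asks=[#2:5@103]
After op 3 [order #3] limit_sell(price=98, qty=9): fills=none; bids=[-] asks=[#3:9@98 #2:5@103]
After op 4 [order #4] limit_sell(price=98, qty=5): fills=none; bids=[-] asks=[#3:9@98 #4:5@98 #2:5@103]
After op 5 [order #5] limit_sell(price=104, qty=7): fills=none; bids=[-] asks=[#3:9@98 #4:5@98 #2:5@103 #5:7@104]
After op 6 [order #6] limit_sell(price=104, qty=3): fills=none; bids=[-] asks=[#3:9@98 #4:5@98 #2:5@103 #5:7@104 #6:3@104]
After op 7 [order #7] limit_buy(price=104, qty=1): fills=#7x#3:1@98; bids=[-] asks=[#3:8@98 #4:5@98 #2:5@103 #5:7@104 #6:3@104]
After op 8 [order #8] limit_sell(price=105, qty=4): fills=none; bids=[-] asks=[#3:8@98 #4:5@98 #2:5@103 #5:7@104 #6:3@104 #8:4@105]
After op 9 [order #9] limit_sell(price=95, qty=1): fills=none; bids=[-] asks=[#9:1@95 #3:8@98 #4:5@98 #2:5@103 #5:7@104 #6:3@104 #8:4@105]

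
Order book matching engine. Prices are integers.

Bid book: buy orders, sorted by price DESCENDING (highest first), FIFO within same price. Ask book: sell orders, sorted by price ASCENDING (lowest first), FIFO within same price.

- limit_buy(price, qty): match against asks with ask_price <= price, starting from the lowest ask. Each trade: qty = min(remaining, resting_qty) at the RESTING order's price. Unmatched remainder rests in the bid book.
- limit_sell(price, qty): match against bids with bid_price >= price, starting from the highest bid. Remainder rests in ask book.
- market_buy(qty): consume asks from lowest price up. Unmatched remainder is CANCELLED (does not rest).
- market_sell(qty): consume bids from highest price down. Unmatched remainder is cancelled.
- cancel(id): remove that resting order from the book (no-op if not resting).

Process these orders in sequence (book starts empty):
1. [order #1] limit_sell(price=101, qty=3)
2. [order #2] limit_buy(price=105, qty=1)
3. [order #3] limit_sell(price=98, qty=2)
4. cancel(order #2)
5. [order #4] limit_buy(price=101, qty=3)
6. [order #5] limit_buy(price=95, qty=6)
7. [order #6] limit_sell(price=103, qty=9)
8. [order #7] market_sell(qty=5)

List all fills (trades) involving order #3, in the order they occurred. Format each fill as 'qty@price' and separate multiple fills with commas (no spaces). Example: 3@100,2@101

After op 1 [order #1] limit_sell(price=101, qty=3): fills=none; bids=[-] asks=[#1:3@101]
After op 2 [order #2] limit_buy(price=105, qty=1): fills=#2x#1:1@101; bids=[-] asks=[#1:2@101]
After op 3 [order #3] limit_sell(price=98, qty=2): fills=none; bids=[-] asks=[#3:2@98 #1:2@101]
After op 4 cancel(order #2): fills=none; bids=[-] asks=[#3:2@98 #1:2@101]
After op 5 [order #4] limit_buy(price=101, qty=3): fills=#4x#3:2@98 #4x#1:1@101; bids=[-] asks=[#1:1@101]
After op 6 [order #5] limit_buy(price=95, qty=6): fills=none; bids=[#5:6@95] asks=[#1:1@101]
After op 7 [order #6] limit_sell(price=103, qty=9): fills=none; bids=[#5:6@95] asks=[#1:1@101 #6:9@103]
After op 8 [order #7] market_sell(qty=5): fills=#5x#7:5@95; bids=[#5:1@95] asks=[#1:1@101 #6:9@103]

Answer: 2@98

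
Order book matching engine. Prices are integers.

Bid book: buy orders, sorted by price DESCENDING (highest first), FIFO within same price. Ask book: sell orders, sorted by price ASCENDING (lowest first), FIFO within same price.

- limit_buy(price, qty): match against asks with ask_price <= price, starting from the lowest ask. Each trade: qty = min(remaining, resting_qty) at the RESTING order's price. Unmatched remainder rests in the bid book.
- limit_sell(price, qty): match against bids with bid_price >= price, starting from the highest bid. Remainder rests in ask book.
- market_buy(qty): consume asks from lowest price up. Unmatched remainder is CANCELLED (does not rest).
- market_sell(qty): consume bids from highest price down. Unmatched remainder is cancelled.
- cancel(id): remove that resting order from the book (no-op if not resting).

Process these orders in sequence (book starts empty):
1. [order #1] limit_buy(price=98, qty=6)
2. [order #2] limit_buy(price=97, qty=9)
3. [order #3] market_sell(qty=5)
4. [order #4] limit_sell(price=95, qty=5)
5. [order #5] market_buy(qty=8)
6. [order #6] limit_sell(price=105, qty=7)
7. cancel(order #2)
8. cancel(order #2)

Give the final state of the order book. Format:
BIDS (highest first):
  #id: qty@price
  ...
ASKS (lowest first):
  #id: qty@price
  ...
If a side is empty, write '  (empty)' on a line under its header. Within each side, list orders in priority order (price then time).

Answer: BIDS (highest first):
  (empty)
ASKS (lowest first):
  #6: 7@105

Derivation:
After op 1 [order #1] limit_buy(price=98, qty=6): fills=none; bids=[#1:6@98] asks=[-]
After op 2 [order #2] limit_buy(price=97, qty=9): fills=none; bids=[#1:6@98 #2:9@97] asks=[-]
After op 3 [order #3] market_sell(qty=5): fills=#1x#3:5@98; bids=[#1:1@98 #2:9@97] asks=[-]
After op 4 [order #4] limit_sell(price=95, qty=5): fills=#1x#4:1@98 #2x#4:4@97; bids=[#2:5@97] asks=[-]
After op 5 [order #5] market_buy(qty=8): fills=none; bids=[#2:5@97] asks=[-]
After op 6 [order #6] limit_sell(price=105, qty=7): fills=none; bids=[#2:5@97] asks=[#6:7@105]
After op 7 cancel(order #2): fills=none; bids=[-] asks=[#6:7@105]
After op 8 cancel(order #2): fills=none; bids=[-] asks=[#6:7@105]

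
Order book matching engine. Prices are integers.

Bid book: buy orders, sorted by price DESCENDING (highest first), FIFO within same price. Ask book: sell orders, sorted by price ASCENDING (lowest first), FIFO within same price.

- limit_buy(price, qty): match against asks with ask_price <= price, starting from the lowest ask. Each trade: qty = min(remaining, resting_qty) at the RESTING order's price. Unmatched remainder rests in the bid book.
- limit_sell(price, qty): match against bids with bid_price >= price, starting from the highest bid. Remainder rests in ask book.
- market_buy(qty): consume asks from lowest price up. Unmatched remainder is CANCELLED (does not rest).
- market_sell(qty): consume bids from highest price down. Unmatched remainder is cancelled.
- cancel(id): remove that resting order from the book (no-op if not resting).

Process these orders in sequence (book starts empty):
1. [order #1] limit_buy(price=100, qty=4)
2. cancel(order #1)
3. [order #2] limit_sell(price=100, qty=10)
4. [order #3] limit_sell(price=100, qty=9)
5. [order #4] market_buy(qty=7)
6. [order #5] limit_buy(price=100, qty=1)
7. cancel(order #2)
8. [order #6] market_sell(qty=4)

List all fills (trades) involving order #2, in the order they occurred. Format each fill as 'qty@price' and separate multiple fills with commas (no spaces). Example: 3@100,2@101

After op 1 [order #1] limit_buy(price=100, qty=4): fills=none; bids=[#1:4@100] asks=[-]
After op 2 cancel(order #1): fills=none; bids=[-] asks=[-]
After op 3 [order #2] limit_sell(price=100, qty=10): fills=none; bids=[-] asks=[#2:10@100]
After op 4 [order #3] limit_sell(price=100, qty=9): fills=none; bids=[-] asks=[#2:10@100 #3:9@100]
After op 5 [order #4] market_buy(qty=7): fills=#4x#2:7@100; bids=[-] asks=[#2:3@100 #3:9@100]
After op 6 [order #5] limit_buy(price=100, qty=1): fills=#5x#2:1@100; bids=[-] asks=[#2:2@100 #3:9@100]
After op 7 cancel(order #2): fills=none; bids=[-] asks=[#3:9@100]
After op 8 [order #6] market_sell(qty=4): fills=none; bids=[-] asks=[#3:9@100]

Answer: 7@100,1@100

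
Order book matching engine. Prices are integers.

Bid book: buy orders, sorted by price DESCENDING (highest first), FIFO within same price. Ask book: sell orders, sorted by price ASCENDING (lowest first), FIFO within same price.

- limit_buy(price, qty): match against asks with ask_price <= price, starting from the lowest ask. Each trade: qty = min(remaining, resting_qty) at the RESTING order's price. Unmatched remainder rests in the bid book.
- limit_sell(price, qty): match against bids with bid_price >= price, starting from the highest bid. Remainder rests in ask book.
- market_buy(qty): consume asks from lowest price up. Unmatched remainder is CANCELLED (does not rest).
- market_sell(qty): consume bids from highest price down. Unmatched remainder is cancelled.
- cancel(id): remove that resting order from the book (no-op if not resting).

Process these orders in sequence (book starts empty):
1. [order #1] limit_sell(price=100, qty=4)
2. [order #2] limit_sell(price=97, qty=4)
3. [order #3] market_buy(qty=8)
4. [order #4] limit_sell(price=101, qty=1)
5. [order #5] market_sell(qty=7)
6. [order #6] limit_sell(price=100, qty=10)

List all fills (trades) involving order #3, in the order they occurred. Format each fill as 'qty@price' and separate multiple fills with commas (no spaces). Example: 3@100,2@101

Answer: 4@97,4@100

Derivation:
After op 1 [order #1] limit_sell(price=100, qty=4): fills=none; bids=[-] asks=[#1:4@100]
After op 2 [order #2] limit_sell(price=97, qty=4): fills=none; bids=[-] asks=[#2:4@97 #1:4@100]
After op 3 [order #3] market_buy(qty=8): fills=#3x#2:4@97 #3x#1:4@100; bids=[-] asks=[-]
After op 4 [order #4] limit_sell(price=101, qty=1): fills=none; bids=[-] asks=[#4:1@101]
After op 5 [order #5] market_sell(qty=7): fills=none; bids=[-] asks=[#4:1@101]
After op 6 [order #6] limit_sell(price=100, qty=10): fills=none; bids=[-] asks=[#6:10@100 #4:1@101]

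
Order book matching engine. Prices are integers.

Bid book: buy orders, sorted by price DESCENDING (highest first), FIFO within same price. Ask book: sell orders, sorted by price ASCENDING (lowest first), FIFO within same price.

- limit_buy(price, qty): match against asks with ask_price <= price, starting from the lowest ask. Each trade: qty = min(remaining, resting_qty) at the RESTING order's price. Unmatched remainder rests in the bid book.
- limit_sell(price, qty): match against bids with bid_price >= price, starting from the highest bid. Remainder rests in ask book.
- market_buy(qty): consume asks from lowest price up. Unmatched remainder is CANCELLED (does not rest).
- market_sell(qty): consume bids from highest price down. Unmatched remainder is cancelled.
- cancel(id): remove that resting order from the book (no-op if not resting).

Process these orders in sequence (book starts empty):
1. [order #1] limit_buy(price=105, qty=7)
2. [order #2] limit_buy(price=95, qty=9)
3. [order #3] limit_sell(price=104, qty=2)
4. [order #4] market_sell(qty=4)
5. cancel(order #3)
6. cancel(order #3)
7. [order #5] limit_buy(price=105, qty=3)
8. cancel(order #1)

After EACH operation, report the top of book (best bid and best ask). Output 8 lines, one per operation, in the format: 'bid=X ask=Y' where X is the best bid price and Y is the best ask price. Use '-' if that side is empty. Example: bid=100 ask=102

After op 1 [order #1] limit_buy(price=105, qty=7): fills=none; bids=[#1:7@105] asks=[-]
After op 2 [order #2] limit_buy(price=95, qty=9): fills=none; bids=[#1:7@105 #2:9@95] asks=[-]
After op 3 [order #3] limit_sell(price=104, qty=2): fills=#1x#3:2@105; bids=[#1:5@105 #2:9@95] asks=[-]
After op 4 [order #4] market_sell(qty=4): fills=#1x#4:4@105; bids=[#1:1@105 #2:9@95] asks=[-]
After op 5 cancel(order #3): fills=none; bids=[#1:1@105 #2:9@95] asks=[-]
After op 6 cancel(order #3): fills=none; bids=[#1:1@105 #2:9@95] asks=[-]
After op 7 [order #5] limit_buy(price=105, qty=3): fills=none; bids=[#1:1@105 #5:3@105 #2:9@95] asks=[-]
After op 8 cancel(order #1): fills=none; bids=[#5:3@105 #2:9@95] asks=[-]

Answer: bid=105 ask=-
bid=105 ask=-
bid=105 ask=-
bid=105 ask=-
bid=105 ask=-
bid=105 ask=-
bid=105 ask=-
bid=105 ask=-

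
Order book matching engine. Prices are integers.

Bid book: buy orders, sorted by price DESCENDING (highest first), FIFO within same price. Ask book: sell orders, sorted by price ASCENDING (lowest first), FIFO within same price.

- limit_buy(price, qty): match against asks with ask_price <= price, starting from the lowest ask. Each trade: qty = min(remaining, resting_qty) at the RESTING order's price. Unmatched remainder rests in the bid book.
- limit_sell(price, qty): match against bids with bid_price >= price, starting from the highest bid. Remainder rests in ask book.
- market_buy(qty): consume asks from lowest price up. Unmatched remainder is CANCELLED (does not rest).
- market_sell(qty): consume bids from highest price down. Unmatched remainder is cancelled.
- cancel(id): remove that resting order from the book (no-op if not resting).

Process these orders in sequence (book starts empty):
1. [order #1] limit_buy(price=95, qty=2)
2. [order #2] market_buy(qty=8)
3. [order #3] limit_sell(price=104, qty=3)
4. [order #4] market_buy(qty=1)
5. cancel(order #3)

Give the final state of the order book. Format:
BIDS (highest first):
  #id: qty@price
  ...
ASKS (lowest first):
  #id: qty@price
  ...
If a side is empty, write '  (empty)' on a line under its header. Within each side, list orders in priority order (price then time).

Answer: BIDS (highest first):
  #1: 2@95
ASKS (lowest first):
  (empty)

Derivation:
After op 1 [order #1] limit_buy(price=95, qty=2): fills=none; bids=[#1:2@95] asks=[-]
After op 2 [order #2] market_buy(qty=8): fills=none; bids=[#1:2@95] asks=[-]
After op 3 [order #3] limit_sell(price=104, qty=3): fills=none; bids=[#1:2@95] asks=[#3:3@104]
After op 4 [order #4] market_buy(qty=1): fills=#4x#3:1@104; bids=[#1:2@95] asks=[#3:2@104]
After op 5 cancel(order #3): fills=none; bids=[#1:2@95] asks=[-]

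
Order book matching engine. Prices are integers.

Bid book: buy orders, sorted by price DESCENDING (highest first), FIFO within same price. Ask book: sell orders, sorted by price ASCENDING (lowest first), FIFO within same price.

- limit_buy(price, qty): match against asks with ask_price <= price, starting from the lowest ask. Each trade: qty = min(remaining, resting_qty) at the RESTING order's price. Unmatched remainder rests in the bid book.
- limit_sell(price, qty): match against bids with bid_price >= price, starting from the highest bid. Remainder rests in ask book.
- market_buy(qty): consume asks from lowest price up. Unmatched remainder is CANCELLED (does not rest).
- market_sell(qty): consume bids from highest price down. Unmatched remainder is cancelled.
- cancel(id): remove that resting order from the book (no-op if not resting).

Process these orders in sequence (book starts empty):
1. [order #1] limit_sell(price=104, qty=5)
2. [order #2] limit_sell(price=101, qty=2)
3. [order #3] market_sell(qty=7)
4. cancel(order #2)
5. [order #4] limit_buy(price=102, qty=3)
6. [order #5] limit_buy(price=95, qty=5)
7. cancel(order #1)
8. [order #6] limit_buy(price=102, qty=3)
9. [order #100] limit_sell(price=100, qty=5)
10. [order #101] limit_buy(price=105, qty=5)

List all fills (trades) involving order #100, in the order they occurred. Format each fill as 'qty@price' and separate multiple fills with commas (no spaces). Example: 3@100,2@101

After op 1 [order #1] limit_sell(price=104, qty=5): fills=none; bids=[-] asks=[#1:5@104]
After op 2 [order #2] limit_sell(price=101, qty=2): fills=none; bids=[-] asks=[#2:2@101 #1:5@104]
After op 3 [order #3] market_sell(qty=7): fills=none; bids=[-] asks=[#2:2@101 #1:5@104]
After op 4 cancel(order #2): fills=none; bids=[-] asks=[#1:5@104]
After op 5 [order #4] limit_buy(price=102, qty=3): fills=none; bids=[#4:3@102] asks=[#1:5@104]
After op 6 [order #5] limit_buy(price=95, qty=5): fills=none; bids=[#4:3@102 #5:5@95] asks=[#1:5@104]
After op 7 cancel(order #1): fills=none; bids=[#4:3@102 #5:5@95] asks=[-]
After op 8 [order #6] limit_buy(price=102, qty=3): fills=none; bids=[#4:3@102 #6:3@102 #5:5@95] asks=[-]
After op 9 [order #100] limit_sell(price=100, qty=5): fills=#4x#100:3@102 #6x#100:2@102; bids=[#6:1@102 #5:5@95] asks=[-]
After op 10 [order #101] limit_buy(price=105, qty=5): fills=none; bids=[#101:5@105 #6:1@102 #5:5@95] asks=[-]

Answer: 3@102,2@102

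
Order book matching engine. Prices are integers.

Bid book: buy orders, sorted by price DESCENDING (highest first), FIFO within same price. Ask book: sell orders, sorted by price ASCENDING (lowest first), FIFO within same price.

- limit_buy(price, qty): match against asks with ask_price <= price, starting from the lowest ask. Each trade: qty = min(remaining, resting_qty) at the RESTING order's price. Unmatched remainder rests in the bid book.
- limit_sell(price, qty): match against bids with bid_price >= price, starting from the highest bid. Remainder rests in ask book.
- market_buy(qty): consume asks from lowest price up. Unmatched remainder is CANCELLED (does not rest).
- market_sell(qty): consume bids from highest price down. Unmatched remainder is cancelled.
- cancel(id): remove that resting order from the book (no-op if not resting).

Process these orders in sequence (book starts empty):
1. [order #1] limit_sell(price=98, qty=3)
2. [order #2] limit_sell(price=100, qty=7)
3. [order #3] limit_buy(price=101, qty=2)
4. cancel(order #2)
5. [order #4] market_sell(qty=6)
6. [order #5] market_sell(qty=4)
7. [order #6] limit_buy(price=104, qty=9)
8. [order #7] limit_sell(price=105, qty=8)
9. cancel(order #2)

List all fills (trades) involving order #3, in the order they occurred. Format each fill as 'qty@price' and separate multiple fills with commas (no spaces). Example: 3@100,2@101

After op 1 [order #1] limit_sell(price=98, qty=3): fills=none; bids=[-] asks=[#1:3@98]
After op 2 [order #2] limit_sell(price=100, qty=7): fills=none; bids=[-] asks=[#1:3@98 #2:7@100]
After op 3 [order #3] limit_buy(price=101, qty=2): fills=#3x#1:2@98; bids=[-] asks=[#1:1@98 #2:7@100]
After op 4 cancel(order #2): fills=none; bids=[-] asks=[#1:1@98]
After op 5 [order #4] market_sell(qty=6): fills=none; bids=[-] asks=[#1:1@98]
After op 6 [order #5] market_sell(qty=4): fills=none; bids=[-] asks=[#1:1@98]
After op 7 [order #6] limit_buy(price=104, qty=9): fills=#6x#1:1@98; bids=[#6:8@104] asks=[-]
After op 8 [order #7] limit_sell(price=105, qty=8): fills=none; bids=[#6:8@104] asks=[#7:8@105]
After op 9 cancel(order #2): fills=none; bids=[#6:8@104] asks=[#7:8@105]

Answer: 2@98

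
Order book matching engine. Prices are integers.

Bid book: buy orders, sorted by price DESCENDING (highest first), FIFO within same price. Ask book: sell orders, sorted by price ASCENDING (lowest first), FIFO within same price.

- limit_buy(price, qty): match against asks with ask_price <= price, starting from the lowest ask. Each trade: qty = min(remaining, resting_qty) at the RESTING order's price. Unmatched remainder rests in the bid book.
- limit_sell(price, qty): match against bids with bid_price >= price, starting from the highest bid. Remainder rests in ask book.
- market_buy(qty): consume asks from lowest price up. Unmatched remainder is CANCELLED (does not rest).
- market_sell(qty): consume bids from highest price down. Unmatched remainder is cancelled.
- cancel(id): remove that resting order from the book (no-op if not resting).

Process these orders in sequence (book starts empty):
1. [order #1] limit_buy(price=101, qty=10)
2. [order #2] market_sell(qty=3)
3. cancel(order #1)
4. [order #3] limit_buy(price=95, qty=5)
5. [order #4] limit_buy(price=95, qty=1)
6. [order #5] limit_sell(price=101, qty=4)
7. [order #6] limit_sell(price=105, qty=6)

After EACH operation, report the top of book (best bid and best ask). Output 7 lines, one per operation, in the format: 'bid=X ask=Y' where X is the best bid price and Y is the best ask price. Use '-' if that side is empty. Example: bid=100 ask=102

After op 1 [order #1] limit_buy(price=101, qty=10): fills=none; bids=[#1:10@101] asks=[-]
After op 2 [order #2] market_sell(qty=3): fills=#1x#2:3@101; bids=[#1:7@101] asks=[-]
After op 3 cancel(order #1): fills=none; bids=[-] asks=[-]
After op 4 [order #3] limit_buy(price=95, qty=5): fills=none; bids=[#3:5@95] asks=[-]
After op 5 [order #4] limit_buy(price=95, qty=1): fills=none; bids=[#3:5@95 #4:1@95] asks=[-]
After op 6 [order #5] limit_sell(price=101, qty=4): fills=none; bids=[#3:5@95 #4:1@95] asks=[#5:4@101]
After op 7 [order #6] limit_sell(price=105, qty=6): fills=none; bids=[#3:5@95 #4:1@95] asks=[#5:4@101 #6:6@105]

Answer: bid=101 ask=-
bid=101 ask=-
bid=- ask=-
bid=95 ask=-
bid=95 ask=-
bid=95 ask=101
bid=95 ask=101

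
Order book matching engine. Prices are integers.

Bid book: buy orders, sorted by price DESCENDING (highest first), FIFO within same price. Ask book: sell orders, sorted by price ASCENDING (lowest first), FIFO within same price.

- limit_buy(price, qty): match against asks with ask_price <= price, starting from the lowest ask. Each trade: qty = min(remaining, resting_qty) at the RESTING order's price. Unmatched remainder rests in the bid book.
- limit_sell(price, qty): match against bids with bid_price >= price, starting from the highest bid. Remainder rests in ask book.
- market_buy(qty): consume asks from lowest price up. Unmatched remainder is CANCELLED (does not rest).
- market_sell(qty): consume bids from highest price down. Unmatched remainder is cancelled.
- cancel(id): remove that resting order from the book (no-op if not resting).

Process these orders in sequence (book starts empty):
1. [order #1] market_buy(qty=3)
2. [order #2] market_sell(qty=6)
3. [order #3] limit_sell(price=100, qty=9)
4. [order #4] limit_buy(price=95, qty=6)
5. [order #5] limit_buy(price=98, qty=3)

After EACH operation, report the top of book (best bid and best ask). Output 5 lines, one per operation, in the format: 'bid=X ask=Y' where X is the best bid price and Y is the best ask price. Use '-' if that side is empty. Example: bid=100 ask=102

After op 1 [order #1] market_buy(qty=3): fills=none; bids=[-] asks=[-]
After op 2 [order #2] market_sell(qty=6): fills=none; bids=[-] asks=[-]
After op 3 [order #3] limit_sell(price=100, qty=9): fills=none; bids=[-] asks=[#3:9@100]
After op 4 [order #4] limit_buy(price=95, qty=6): fills=none; bids=[#4:6@95] asks=[#3:9@100]
After op 5 [order #5] limit_buy(price=98, qty=3): fills=none; bids=[#5:3@98 #4:6@95] asks=[#3:9@100]

Answer: bid=- ask=-
bid=- ask=-
bid=- ask=100
bid=95 ask=100
bid=98 ask=100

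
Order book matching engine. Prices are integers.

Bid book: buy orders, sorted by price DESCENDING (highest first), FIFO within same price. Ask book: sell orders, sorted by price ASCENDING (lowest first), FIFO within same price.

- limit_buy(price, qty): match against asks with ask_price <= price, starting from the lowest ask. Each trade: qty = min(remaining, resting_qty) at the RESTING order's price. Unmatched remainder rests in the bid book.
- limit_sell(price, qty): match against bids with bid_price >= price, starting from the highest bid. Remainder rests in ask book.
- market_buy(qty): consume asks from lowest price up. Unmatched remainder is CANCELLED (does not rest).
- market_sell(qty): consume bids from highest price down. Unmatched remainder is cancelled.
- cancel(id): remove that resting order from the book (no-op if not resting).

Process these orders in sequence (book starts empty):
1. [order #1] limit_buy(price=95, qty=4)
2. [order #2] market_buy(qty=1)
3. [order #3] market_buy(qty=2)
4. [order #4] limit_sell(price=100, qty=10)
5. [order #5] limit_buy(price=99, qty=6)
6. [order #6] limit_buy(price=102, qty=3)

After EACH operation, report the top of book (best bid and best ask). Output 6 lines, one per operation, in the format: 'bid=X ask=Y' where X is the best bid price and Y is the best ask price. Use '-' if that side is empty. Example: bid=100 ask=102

After op 1 [order #1] limit_buy(price=95, qty=4): fills=none; bids=[#1:4@95] asks=[-]
After op 2 [order #2] market_buy(qty=1): fills=none; bids=[#1:4@95] asks=[-]
After op 3 [order #3] market_buy(qty=2): fills=none; bids=[#1:4@95] asks=[-]
After op 4 [order #4] limit_sell(price=100, qty=10): fills=none; bids=[#1:4@95] asks=[#4:10@100]
After op 5 [order #5] limit_buy(price=99, qty=6): fills=none; bids=[#5:6@99 #1:4@95] asks=[#4:10@100]
After op 6 [order #6] limit_buy(price=102, qty=3): fills=#6x#4:3@100; bids=[#5:6@99 #1:4@95] asks=[#4:7@100]

Answer: bid=95 ask=-
bid=95 ask=-
bid=95 ask=-
bid=95 ask=100
bid=99 ask=100
bid=99 ask=100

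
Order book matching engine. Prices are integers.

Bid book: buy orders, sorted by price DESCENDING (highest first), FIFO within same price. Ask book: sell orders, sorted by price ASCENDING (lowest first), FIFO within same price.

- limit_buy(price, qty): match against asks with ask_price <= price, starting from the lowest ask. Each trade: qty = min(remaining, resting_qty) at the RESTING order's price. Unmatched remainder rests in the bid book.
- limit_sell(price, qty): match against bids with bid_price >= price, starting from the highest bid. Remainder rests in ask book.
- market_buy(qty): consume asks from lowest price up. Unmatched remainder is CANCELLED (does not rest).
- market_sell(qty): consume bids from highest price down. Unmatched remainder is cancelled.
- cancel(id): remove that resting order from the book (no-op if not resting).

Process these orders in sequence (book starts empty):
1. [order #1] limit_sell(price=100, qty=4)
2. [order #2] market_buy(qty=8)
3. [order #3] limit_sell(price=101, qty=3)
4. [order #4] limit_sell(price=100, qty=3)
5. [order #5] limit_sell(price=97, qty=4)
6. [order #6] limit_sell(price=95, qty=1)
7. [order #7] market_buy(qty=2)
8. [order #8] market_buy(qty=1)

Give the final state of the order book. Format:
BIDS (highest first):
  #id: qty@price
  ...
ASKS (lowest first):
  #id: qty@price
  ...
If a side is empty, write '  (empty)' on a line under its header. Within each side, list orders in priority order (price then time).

Answer: BIDS (highest first):
  (empty)
ASKS (lowest first):
  #5: 2@97
  #4: 3@100
  #3: 3@101

Derivation:
After op 1 [order #1] limit_sell(price=100, qty=4): fills=none; bids=[-] asks=[#1:4@100]
After op 2 [order #2] market_buy(qty=8): fills=#2x#1:4@100; bids=[-] asks=[-]
After op 3 [order #3] limit_sell(price=101, qty=3): fills=none; bids=[-] asks=[#3:3@101]
After op 4 [order #4] limit_sell(price=100, qty=3): fills=none; bids=[-] asks=[#4:3@100 #3:3@101]
After op 5 [order #5] limit_sell(price=97, qty=4): fills=none; bids=[-] asks=[#5:4@97 #4:3@100 #3:3@101]
After op 6 [order #6] limit_sell(price=95, qty=1): fills=none; bids=[-] asks=[#6:1@95 #5:4@97 #4:3@100 #3:3@101]
After op 7 [order #7] market_buy(qty=2): fills=#7x#6:1@95 #7x#5:1@97; bids=[-] asks=[#5:3@97 #4:3@100 #3:3@101]
After op 8 [order #8] market_buy(qty=1): fills=#8x#5:1@97; bids=[-] asks=[#5:2@97 #4:3@100 #3:3@101]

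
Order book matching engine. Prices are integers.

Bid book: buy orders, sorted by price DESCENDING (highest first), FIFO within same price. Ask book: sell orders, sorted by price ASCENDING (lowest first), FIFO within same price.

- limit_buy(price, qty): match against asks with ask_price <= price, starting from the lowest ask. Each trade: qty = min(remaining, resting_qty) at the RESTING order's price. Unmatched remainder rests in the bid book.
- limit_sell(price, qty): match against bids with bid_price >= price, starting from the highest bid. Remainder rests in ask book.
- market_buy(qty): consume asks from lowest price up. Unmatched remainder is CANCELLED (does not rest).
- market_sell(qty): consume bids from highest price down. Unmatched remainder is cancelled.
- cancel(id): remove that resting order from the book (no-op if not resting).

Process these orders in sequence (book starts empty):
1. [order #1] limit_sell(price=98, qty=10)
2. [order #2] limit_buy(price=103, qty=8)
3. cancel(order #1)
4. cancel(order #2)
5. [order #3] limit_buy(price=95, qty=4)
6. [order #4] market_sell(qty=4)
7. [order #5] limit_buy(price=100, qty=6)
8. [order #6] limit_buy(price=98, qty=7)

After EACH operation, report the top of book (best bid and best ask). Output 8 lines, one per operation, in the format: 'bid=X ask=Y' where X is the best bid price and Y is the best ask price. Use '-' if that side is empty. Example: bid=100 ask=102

After op 1 [order #1] limit_sell(price=98, qty=10): fills=none; bids=[-] asks=[#1:10@98]
After op 2 [order #2] limit_buy(price=103, qty=8): fills=#2x#1:8@98; bids=[-] asks=[#1:2@98]
After op 3 cancel(order #1): fills=none; bids=[-] asks=[-]
After op 4 cancel(order #2): fills=none; bids=[-] asks=[-]
After op 5 [order #3] limit_buy(price=95, qty=4): fills=none; bids=[#3:4@95] asks=[-]
After op 6 [order #4] market_sell(qty=4): fills=#3x#4:4@95; bids=[-] asks=[-]
After op 7 [order #5] limit_buy(price=100, qty=6): fills=none; bids=[#5:6@100] asks=[-]
After op 8 [order #6] limit_buy(price=98, qty=7): fills=none; bids=[#5:6@100 #6:7@98] asks=[-]

Answer: bid=- ask=98
bid=- ask=98
bid=- ask=-
bid=- ask=-
bid=95 ask=-
bid=- ask=-
bid=100 ask=-
bid=100 ask=-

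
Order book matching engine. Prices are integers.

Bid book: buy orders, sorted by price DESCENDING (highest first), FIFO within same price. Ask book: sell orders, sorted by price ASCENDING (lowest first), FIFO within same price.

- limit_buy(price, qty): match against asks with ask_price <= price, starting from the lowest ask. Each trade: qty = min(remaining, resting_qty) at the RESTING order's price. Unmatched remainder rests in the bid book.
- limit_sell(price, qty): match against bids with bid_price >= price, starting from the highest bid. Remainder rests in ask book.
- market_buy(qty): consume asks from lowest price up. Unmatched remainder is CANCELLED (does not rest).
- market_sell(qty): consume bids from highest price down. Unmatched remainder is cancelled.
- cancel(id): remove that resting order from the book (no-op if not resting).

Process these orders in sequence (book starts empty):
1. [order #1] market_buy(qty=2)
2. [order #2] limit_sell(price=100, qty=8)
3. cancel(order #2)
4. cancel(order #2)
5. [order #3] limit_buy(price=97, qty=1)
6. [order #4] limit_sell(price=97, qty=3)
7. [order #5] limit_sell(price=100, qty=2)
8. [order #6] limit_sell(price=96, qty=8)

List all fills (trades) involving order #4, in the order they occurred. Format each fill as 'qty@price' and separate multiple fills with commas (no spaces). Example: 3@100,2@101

After op 1 [order #1] market_buy(qty=2): fills=none; bids=[-] asks=[-]
After op 2 [order #2] limit_sell(price=100, qty=8): fills=none; bids=[-] asks=[#2:8@100]
After op 3 cancel(order #2): fills=none; bids=[-] asks=[-]
After op 4 cancel(order #2): fills=none; bids=[-] asks=[-]
After op 5 [order #3] limit_buy(price=97, qty=1): fills=none; bids=[#3:1@97] asks=[-]
After op 6 [order #4] limit_sell(price=97, qty=3): fills=#3x#4:1@97; bids=[-] asks=[#4:2@97]
After op 7 [order #5] limit_sell(price=100, qty=2): fills=none; bids=[-] asks=[#4:2@97 #5:2@100]
After op 8 [order #6] limit_sell(price=96, qty=8): fills=none; bids=[-] asks=[#6:8@96 #4:2@97 #5:2@100]

Answer: 1@97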